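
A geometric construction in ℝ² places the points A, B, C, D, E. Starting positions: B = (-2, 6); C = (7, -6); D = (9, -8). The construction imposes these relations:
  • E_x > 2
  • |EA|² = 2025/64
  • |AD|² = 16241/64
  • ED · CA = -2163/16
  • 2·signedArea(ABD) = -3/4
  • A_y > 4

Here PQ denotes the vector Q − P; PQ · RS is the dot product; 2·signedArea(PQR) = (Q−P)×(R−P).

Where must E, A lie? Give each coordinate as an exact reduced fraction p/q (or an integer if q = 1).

1. A_x = -7/8  [line 14·x + 11·y + -149/4 = 0 ∩ |AD|² = 16241/64]
2. A_y = 9/2  [line 14·x + 11·y + -149/4 = 0 ∩ |AD|² = 16241/64]
   → A = (-7/8, 9/2)
3. E_x = 5/2  [line 63/8·x + -21/2·y + -315/16 = 0 ∩ |EA|² = 2025/64]
4. E_y = 0  [line 63/8·x + -21/2·y + -315/16 = 0 ∩ |EA|² = 2025/64]
   → E = (5/2, 0)

A = (-7/8, 9/2)
E = (5/2, 0)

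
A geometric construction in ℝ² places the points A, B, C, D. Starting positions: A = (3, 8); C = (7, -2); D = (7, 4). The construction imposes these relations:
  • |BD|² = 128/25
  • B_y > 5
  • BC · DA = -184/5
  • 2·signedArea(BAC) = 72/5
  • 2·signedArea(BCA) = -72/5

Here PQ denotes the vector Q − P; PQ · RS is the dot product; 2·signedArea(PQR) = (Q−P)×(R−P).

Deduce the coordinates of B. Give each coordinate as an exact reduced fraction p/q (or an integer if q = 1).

1. B_x = 27/5  [2·signedArea(BAC) = 72/5 ∩ BC · DA = -184/5]
2. B_y = 28/5  [2·signedArea(BAC) = 72/5 ∩ BC · DA = -184/5]
   → B = (27/5, 28/5)

B = (27/5, 28/5)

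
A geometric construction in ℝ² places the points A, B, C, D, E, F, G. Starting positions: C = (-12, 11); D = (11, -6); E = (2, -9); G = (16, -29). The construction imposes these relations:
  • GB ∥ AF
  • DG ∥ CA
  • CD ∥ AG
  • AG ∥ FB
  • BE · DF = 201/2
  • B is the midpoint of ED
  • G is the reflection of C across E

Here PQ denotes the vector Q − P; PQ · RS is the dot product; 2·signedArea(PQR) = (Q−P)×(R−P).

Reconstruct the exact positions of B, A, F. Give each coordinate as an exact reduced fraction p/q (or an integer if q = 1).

1. B_x = 13/2  [B is the midpoint of ED]
2. B_y = -15/2  [B is the midpoint of ED]
   → B = (13/2, -15/2)
3. A_x = -7  [CD ∥ AG ∩ DG ∥ CA]
4. A_y = -12  [CD ∥ AG ∩ DG ∥ CA]
   → A = (-7, -12)
5. F_x = -33/2  [AG ∥ FB ∩ GB ∥ AF]
6. F_y = 19/2  [AG ∥ FB ∩ GB ∥ AF]
   → F = (-33/2, 19/2)

A = (-7, -12)
B = (13/2, -15/2)
F = (-33/2, 19/2)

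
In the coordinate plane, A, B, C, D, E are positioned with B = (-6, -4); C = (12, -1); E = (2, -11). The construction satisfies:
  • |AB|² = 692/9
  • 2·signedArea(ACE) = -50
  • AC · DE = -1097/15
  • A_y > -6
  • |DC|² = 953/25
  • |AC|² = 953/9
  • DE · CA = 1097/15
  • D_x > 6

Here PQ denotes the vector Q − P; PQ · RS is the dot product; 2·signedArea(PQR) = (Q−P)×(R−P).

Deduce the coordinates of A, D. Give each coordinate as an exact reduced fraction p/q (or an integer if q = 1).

1. A_x = 8/3  [line 10·x + -10·y + -80 = 0 ∩ |AB|² = 692/9]
2. A_y = -16/3  [line 10·x + -10·y + -80 = 0 ∩ |AB|² = 692/9]
   → A = (8/3, -16/3)
3. D_x = 32/5  [line -28/3·x + -13/3·y + 662/15 = 0 ∩ |DC|² = 953/25]
4. D_y = -18/5  [line -28/3·x + -13/3·y + 662/15 = 0 ∩ |DC|² = 953/25]
   → D = (32/5, -18/5)

A = (8/3, -16/3)
D = (32/5, -18/5)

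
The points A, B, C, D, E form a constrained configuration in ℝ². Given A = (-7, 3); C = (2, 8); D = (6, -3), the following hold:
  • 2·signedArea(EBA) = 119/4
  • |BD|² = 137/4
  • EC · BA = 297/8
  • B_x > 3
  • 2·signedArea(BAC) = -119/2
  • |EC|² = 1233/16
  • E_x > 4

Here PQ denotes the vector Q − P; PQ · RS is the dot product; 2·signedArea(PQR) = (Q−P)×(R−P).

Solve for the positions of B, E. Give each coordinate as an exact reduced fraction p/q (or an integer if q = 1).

B = (4, 5/2)
E = (5, -1/4)

1. B_x = 4  [line -5·x + 9·y + -5/2 = 0 ∩ |BD|² = 137/4]
2. B_y = 5/2  [line -5·x + 9·y + -5/2 = 0 ∩ |BD|² = 137/4]
   → B = (4, 5/2)
3. E_x = 5  [2·signedArea(EBA) = 119/4 ∩ EC · BA = 297/8]
4. E_y = -1/4  [2·signedArea(EBA) = 119/4 ∩ EC · BA = 297/8]
   → E = (5, -1/4)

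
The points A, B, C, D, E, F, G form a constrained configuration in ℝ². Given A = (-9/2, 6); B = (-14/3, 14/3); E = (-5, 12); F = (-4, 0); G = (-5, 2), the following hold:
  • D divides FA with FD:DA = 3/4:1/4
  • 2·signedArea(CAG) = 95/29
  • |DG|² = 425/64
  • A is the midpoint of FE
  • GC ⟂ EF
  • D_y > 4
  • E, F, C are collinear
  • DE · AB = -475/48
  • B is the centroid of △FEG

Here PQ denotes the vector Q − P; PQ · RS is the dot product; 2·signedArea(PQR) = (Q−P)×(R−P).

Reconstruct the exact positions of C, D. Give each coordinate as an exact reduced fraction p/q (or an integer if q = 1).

C = (-121/29, 60/29)
D = (-35/8, 9/2)

1. C_x = -121/29  [E, F, C are collinear ∩ GC ⟂ EF]
2. C_y = 60/29  [E, F, C are collinear ∩ GC ⟂ EF]
   → C = (-121/29, 60/29)
3. D_x = -35/8  [D divides FA with FD:DA = 3/4:1/4]
4. D_y = 9/2  [D divides FA with FD:DA = 3/4:1/4]
   → D = (-35/8, 9/2)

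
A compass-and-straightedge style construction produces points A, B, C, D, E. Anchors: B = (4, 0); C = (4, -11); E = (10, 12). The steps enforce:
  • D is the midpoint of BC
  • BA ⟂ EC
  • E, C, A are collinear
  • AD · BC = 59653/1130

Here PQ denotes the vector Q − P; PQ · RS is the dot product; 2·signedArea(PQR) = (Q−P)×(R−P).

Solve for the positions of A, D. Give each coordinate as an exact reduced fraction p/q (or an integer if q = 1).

A = (3778/565, -396/565)
D = (4, -11/2)

1. A_x = 3778/565  [E, C, A are collinear ∩ BA ⟂ EC]
2. A_y = -396/565  [E, C, A are collinear ∩ BA ⟂ EC]
   → A = (3778/565, -396/565)
3. D_x = 4  [D is the midpoint of BC]
4. D_y = -11/2  [D is the midpoint of BC]
   → D = (4, -11/2)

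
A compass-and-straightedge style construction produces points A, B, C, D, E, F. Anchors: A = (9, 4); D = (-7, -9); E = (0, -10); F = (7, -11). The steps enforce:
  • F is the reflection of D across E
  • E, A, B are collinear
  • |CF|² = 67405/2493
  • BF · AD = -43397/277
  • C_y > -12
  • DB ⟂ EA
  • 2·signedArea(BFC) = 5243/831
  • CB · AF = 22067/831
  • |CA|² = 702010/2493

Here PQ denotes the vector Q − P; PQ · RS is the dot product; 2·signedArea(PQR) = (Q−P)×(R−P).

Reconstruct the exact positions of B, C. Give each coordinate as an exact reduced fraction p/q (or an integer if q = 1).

1. B_x = -441/277  [E, A, B are collinear ∩ DB ⟂ EA]
2. B_y = -3456/277  [E, A, B are collinear ∩ DB ⟂ EA]
   → B = (-441/277, -3456/277)
3. C_x = 1498/831  [CB · AF = 22067/831 ∩ 2·signedArea(BFC) = 5243/831]
4. C_y = -3091/277  [CB · AF = 22067/831 ∩ 2·signedArea(BFC) = 5243/831]
   → C = (1498/831, -3091/277)

B = (-441/277, -3456/277)
C = (1498/831, -3091/277)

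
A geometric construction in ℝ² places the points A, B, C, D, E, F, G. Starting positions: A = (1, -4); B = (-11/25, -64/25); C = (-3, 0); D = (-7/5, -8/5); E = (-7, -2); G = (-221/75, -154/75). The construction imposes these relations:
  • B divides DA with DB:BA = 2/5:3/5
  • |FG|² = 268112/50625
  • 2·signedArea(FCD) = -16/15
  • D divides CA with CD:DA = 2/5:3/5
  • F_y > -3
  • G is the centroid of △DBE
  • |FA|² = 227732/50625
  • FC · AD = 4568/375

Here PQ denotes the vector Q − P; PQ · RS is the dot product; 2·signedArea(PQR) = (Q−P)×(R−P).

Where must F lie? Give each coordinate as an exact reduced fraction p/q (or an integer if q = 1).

F = (-179/225, -646/225)

1. F_x = -179/225  [2·signedArea(FCD) = -16/15 ∩ FC · AD = 4568/375]
2. F_y = -646/225  [2·signedArea(FCD) = -16/15 ∩ FC · AD = 4568/375]
   → F = (-179/225, -646/225)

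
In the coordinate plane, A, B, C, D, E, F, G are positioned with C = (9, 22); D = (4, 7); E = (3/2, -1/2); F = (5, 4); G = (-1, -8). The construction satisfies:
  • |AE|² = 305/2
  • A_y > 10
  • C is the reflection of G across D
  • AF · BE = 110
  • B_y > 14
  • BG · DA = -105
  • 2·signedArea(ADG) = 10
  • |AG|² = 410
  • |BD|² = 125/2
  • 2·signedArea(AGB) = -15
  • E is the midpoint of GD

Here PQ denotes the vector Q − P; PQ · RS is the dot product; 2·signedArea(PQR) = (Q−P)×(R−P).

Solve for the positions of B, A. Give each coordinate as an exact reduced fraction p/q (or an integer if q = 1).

1. A_x = 6  [line 15·x + -5·y + -35 = 0 ∩ |AE|² = 305/2]
2. A_y = 11  [line 15·x + -5·y + -35 = 0 ∩ |AE|² = 305/2]
   → A = (6, 11)
3. B_x = 13/2  [BG · DA = -105 ∩ 2·signedArea(AGB) = -15]
4. B_y = 29/2  [BG · DA = -105 ∩ 2·signedArea(AGB) = -15]
   → B = (13/2, 29/2)

A = (6, 11)
B = (13/2, 29/2)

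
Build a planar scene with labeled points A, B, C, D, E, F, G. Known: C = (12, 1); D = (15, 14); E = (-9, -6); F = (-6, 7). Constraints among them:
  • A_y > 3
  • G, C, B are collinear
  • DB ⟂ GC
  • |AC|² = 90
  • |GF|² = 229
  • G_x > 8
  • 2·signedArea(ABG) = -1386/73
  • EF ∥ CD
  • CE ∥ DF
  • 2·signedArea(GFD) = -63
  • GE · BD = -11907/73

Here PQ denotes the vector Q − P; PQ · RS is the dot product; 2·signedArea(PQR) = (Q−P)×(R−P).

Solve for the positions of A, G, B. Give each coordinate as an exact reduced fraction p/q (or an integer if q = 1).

A = (3, 4)
B = (591/73, 833/73)
G = (9, 9)

1. G_x = 9  [line -7·x + 21·y + -126 = 0 ∩ |GF|² = 229]
2. G_y = 9  [line -7·x + 21·y + -126 = 0 ∩ |GF|² = 229]
   → G = (9, 9)
3. B_x = 591/73  [GE · BD = -11907/73 ∩ G, C, B are collinear]
4. B_y = 833/73  [GE · BD = -11907/73 ∩ G, C, B are collinear]
   → B = (591/73, 833/73)
5. A_x = 3  [line 176/73·x + 66/73·y + -792/73 = 0 ∩ |AC|² = 90]
6. A_y = 4  [line 176/73·x + 66/73·y + -792/73 = 0 ∩ |AC|² = 90]
   → A = (3, 4)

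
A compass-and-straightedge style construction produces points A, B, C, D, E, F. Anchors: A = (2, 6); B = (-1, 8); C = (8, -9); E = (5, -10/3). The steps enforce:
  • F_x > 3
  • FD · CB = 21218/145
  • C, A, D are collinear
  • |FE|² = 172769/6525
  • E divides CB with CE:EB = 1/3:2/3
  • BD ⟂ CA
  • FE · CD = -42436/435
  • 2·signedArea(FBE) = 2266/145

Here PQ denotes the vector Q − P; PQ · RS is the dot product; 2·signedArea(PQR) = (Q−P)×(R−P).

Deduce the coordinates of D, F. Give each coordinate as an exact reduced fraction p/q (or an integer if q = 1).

D = (26/29, 254/29)
F = (542/145, 48/29)

1. D_x = 26/29  [C, A, D are collinear ∩ BD ⟂ CA]
2. D_y = 254/29  [C, A, D are collinear ∩ BD ⟂ CA]
   → D = (26/29, 254/29)
3. F_x = 542/145  [FE · CD = -42436/435 ∩ 2·signedArea(FBE) = 2266/145]
4. F_y = 48/29  [FE · CD = -42436/435 ∩ 2·signedArea(FBE) = 2266/145]
   → F = (542/145, 48/29)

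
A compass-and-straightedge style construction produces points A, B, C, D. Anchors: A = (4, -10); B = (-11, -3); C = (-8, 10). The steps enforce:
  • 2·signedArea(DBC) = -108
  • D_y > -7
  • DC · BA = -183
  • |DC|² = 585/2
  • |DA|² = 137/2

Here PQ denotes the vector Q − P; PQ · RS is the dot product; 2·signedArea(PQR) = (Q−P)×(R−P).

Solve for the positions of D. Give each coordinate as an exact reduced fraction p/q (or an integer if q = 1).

1. D_x = -7/2  [DC · BA = -183 ∩ 2·signedArea(DBC) = -108]
2. D_y = -13/2  [DC · BA = -183 ∩ 2·signedArea(DBC) = -108]
   → D = (-7/2, -13/2)

D = (-7/2, -13/2)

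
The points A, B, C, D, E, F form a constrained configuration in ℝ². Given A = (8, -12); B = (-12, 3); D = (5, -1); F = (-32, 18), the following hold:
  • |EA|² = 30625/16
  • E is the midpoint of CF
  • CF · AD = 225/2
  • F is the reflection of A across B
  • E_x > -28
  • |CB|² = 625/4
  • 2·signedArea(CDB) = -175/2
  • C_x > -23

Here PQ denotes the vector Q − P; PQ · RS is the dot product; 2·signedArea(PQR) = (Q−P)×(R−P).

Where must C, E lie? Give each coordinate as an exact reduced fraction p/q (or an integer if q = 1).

1. C_x = -22  [2·signedArea(CDB) = -175/2 ∩ CF · AD = 225/2]
2. C_y = 21/2  [2·signedArea(CDB) = -175/2 ∩ CF · AD = 225/2]
   → C = (-22, 21/2)
3. E_x = -27  [E is the midpoint of CF]
4. E_y = 57/4  [E is the midpoint of CF]
   → E = (-27, 57/4)

C = (-22, 21/2)
E = (-27, 57/4)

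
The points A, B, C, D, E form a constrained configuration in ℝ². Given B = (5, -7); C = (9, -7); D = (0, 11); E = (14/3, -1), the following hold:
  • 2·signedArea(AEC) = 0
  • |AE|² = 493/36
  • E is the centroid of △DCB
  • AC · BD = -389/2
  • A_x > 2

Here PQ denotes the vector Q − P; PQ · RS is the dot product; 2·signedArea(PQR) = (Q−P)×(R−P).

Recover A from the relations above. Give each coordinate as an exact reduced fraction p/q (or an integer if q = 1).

A = (5/2, 2)

1. A_x = 5/2  [2·signedArea(AEC) = 0 ∩ AC · BD = -389/2]
2. A_y = 2  [2·signedArea(AEC) = 0 ∩ AC · BD = -389/2]
   → A = (5/2, 2)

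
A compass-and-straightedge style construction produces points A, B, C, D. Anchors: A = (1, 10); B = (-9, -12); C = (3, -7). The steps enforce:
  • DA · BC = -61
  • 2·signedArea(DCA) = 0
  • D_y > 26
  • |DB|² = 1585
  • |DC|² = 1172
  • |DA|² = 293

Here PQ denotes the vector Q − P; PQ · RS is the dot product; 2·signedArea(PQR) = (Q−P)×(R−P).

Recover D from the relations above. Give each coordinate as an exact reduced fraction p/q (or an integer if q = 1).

1. D_x = -1  [2·signedArea(DCA) = 0 ∩ DA · BC = -61]
2. D_y = 27  [2·signedArea(DCA) = 0 ∩ DA · BC = -61]
   → D = (-1, 27)

D = (-1, 27)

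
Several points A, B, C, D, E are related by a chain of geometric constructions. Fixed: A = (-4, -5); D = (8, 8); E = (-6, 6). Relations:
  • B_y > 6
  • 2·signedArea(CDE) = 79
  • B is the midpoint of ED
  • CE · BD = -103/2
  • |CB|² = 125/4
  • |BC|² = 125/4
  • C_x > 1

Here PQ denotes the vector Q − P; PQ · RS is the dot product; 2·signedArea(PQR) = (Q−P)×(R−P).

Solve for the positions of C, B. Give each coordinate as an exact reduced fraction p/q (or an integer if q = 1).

1. B_x = 1  [B is the midpoint of ED]
2. B_y = 7  [B is the midpoint of ED]
   → B = (1, 7)
3. C_x = 2  [2·signedArea(CDE) = 79 ∩ CE · BD = -103/2]
4. C_y = 3/2  [2·signedArea(CDE) = 79 ∩ CE · BD = -103/2]
   → C = (2, 3/2)

B = (1, 7)
C = (2, 3/2)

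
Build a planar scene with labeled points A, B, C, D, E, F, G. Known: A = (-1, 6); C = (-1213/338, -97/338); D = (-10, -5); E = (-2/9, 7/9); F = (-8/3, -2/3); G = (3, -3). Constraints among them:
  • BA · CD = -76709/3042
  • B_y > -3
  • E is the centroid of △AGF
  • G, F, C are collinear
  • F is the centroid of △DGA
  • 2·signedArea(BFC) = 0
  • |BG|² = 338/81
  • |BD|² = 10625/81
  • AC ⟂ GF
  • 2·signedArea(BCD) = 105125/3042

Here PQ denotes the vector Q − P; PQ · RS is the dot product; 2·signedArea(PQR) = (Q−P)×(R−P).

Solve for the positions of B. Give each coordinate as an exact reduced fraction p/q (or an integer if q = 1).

B = (10/9, -20/9)

1. B_x = 10/9  [2·signedArea(BFC) = 0 ∩ 2·signedArea(BCD) = 105125/3042]
2. B_y = -20/9  [2·signedArea(BFC) = 0 ∩ 2·signedArea(BCD) = 105125/3042]
   → B = (10/9, -20/9)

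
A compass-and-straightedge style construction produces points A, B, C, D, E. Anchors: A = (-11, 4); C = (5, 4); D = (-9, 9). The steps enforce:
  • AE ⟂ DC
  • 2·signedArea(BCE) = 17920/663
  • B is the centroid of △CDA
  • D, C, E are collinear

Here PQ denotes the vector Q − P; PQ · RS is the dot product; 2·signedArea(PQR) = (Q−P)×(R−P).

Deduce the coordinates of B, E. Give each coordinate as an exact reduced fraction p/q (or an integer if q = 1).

B = (-5, 17/3)
E = (-2031/221, 2004/221)

1. B_x = -5  [B is the centroid of △CDA]
2. B_y = 17/3  [B is the centroid of △CDA]
   → B = (-5, 17/3)
3. E_x = -2031/221  [D, C, E are collinear ∩ AE ⟂ DC]
4. E_y = 2004/221  [D, C, E are collinear ∩ AE ⟂ DC]
   → E = (-2031/221, 2004/221)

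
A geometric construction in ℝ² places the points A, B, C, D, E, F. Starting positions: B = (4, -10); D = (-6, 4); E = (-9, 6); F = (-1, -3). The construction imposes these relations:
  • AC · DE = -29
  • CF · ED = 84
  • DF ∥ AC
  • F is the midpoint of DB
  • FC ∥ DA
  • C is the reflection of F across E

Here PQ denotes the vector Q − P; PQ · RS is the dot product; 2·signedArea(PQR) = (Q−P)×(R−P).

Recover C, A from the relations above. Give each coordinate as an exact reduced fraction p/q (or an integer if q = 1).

A = (-22, 22)
C = (-17, 15)

1. C_x = -17  [C is the reflection of F across E]
2. C_y = 15  [C is the reflection of F across E]
   → C = (-17, 15)
3. A_x = -22  [DF ∥ AC ∩ FC ∥ DA]
4. A_y = 22  [DF ∥ AC ∩ FC ∥ DA]
   → A = (-22, 22)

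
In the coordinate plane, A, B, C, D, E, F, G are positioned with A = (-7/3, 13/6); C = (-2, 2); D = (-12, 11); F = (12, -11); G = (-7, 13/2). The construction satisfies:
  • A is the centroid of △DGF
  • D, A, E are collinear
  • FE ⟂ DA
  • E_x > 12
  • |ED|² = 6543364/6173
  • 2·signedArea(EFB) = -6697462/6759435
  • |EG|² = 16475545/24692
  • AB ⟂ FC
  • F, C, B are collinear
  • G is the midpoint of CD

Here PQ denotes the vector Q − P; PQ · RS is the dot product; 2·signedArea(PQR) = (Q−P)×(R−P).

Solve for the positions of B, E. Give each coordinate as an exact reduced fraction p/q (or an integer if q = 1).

1. B_x = -2477/1095  [F, C, B are collinear ∩ AB ⟂ FC]
2. B_y = 4913/2190  [F, C, B are collinear ∩ AB ⟂ FC]
   → B = (-2477/1095, 4913/2190)
3. E_x = 74288/6173  [D, A, E are collinear ∩ FE ⟂ DA]
4. E_y = -67671/6173  [D, A, E are collinear ∩ FE ⟂ DA]
   → E = (74288/6173, -67671/6173)

B = (-2477/1095, 4913/2190)
E = (74288/6173, -67671/6173)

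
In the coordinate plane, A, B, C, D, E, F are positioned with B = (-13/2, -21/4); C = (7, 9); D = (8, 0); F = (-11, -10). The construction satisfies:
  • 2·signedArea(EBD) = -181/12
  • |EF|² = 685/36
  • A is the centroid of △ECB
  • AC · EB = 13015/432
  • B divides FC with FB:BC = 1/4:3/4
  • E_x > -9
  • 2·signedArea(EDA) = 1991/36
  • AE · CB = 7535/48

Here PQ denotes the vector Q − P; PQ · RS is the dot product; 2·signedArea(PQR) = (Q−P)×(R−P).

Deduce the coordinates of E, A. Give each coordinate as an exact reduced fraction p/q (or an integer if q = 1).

A = (-5/2, -37/36)
E = (-8, -41/6)

1. E_x = -8  [line -21/4·x + 29/2·y + 685/12 = 0 ∩ |EF|² = 685/36]
2. E_y = -41/6  [line -21/4·x + 29/2·y + 685/12 = 0 ∩ |EF|² = 685/36]
   → E = (-8, -41/6)
3. A_x = -5/2  [A is the centroid of △ECB]
4. A_y = -37/36  [A is the centroid of △ECB]
   → A = (-5/2, -37/36)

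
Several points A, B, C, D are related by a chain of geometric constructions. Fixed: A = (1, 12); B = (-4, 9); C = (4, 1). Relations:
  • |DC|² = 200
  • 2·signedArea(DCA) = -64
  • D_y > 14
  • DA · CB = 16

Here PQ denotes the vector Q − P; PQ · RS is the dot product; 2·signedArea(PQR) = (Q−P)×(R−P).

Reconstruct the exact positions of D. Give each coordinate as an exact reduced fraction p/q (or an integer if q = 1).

1. D_x = 6  [2·signedArea(DCA) = -64 ∩ DA · CB = 16]
2. D_y = 15  [2·signedArea(DCA) = -64 ∩ DA · CB = 16]
   → D = (6, 15)

D = (6, 15)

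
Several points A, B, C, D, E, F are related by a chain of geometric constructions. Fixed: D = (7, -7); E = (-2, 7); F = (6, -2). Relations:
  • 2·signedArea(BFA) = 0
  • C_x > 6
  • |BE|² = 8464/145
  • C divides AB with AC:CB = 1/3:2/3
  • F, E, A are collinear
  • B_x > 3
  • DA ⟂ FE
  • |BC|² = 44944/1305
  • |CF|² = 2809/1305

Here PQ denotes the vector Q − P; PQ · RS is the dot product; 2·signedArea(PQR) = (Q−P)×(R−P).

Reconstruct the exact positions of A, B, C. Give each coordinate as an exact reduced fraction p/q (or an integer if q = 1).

1. A_x = 1294/145  [F, E, A are collinear ∩ DA ⟂ FE]
2. A_y = -767/145  [F, E, A are collinear ∩ DA ⟂ FE]
   → A = (1294/145, -767/145)
3. B_x = 446/145  [line 477/145·x + 424/145·y + -2014/145 = 0 ∩ |BE|² = 8464/145]
4. B_y = 187/145  [line 477/145·x + 424/145·y + -2014/145 = 0 ∩ |BE|² = 8464/145]
   → B = (446/145, 187/145)
5. C_x = 3034/435  [C divides AB with AC:CB = 1/3:2/3]
6. C_y = -449/145  [C divides AB with AC:CB = 1/3:2/3]
   → C = (3034/435, -449/145)

A = (1294/145, -767/145)
B = (446/145, 187/145)
C = (3034/435, -449/145)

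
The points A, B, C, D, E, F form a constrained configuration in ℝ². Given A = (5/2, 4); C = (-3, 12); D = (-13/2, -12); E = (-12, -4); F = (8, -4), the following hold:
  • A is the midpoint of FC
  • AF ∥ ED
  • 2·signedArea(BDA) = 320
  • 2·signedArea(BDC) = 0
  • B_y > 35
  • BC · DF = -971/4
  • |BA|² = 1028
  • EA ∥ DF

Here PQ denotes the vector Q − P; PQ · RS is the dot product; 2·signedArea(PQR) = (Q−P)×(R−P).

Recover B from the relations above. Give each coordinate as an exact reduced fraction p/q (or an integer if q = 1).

B = (1/2, 36)

1. B_x = 1/2  [2·signedArea(BDC) = 0 ∩ BC · DF = -971/4]
2. B_y = 36  [2·signedArea(BDC) = 0 ∩ BC · DF = -971/4]
   → B = (1/2, 36)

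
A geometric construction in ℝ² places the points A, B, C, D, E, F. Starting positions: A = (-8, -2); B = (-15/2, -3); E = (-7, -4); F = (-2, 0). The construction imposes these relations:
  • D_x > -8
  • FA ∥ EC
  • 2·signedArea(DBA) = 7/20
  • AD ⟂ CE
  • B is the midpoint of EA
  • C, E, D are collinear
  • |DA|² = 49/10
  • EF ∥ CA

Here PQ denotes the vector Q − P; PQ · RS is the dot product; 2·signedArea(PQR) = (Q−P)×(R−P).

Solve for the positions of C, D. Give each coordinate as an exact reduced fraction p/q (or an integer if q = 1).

C = (-13, -6)
D = (-73/10, -41/10)

1. C_x = -13  [EF ∥ CA ∩ FA ∥ EC]
2. C_y = -6  [EF ∥ CA ∩ FA ∥ EC]
   → C = (-13, -6)
3. D_x = -73/10  [C, E, D are collinear ∩ AD ⟂ CE]
4. D_y = -41/10  [C, E, D are collinear ∩ AD ⟂ CE]
   → D = (-73/10, -41/10)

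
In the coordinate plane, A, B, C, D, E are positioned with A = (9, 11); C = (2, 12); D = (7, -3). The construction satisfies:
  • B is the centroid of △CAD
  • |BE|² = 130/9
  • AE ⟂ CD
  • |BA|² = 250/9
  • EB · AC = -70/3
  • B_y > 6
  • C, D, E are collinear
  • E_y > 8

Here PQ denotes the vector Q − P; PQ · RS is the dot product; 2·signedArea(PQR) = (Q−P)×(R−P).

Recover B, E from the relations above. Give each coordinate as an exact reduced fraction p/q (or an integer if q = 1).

B = (6, 20/3)
E = (3, 9)

1. B_x = 6  [B is the centroid of △CAD]
2. B_y = 20/3  [B is the centroid of △CAD]
   → B = (6, 20/3)
3. E_x = 3  [C, D, E are collinear ∩ AE ⟂ CD]
4. E_y = 9  [C, D, E are collinear ∩ AE ⟂ CD]
   → E = (3, 9)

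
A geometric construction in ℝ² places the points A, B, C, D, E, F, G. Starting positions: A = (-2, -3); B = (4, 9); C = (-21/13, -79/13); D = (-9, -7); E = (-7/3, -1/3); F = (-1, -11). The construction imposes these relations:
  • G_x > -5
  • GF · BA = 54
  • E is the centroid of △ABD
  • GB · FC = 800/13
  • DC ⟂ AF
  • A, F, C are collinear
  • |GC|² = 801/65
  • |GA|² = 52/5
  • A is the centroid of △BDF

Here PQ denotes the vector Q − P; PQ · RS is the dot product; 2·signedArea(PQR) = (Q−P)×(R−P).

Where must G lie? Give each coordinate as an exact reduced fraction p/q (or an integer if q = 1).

1. G_x = -24/5  [GB · FC = 800/13 ∩ GF · BA = 54]
2. G_y = -23/5  [GB · FC = 800/13 ∩ GF · BA = 54]
   → G = (-24/5, -23/5)

G = (-24/5, -23/5)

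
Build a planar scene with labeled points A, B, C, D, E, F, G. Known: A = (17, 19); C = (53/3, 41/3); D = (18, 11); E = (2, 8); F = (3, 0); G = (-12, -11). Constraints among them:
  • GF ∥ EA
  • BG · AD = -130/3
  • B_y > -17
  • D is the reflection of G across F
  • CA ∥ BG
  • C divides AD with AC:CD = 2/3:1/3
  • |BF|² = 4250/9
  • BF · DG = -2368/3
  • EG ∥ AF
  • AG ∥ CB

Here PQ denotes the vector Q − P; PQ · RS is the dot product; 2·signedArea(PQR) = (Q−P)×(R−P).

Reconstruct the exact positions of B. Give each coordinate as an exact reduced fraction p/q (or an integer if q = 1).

B = (-34/3, -49/3)

1. B_x = -34/3  [CA ∥ BG ∩ AG ∥ CB]
2. B_y = -49/3  [CA ∥ BG ∩ AG ∥ CB]
   → B = (-34/3, -49/3)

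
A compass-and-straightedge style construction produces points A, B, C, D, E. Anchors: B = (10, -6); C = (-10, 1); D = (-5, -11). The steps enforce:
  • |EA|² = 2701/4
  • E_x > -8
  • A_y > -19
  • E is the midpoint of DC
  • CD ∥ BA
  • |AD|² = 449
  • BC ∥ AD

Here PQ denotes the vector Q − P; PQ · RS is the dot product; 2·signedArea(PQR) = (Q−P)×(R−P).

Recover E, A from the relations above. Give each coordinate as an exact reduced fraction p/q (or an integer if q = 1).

1. E_x = -15/2  [E is the midpoint of DC]
2. E_y = -5  [E is the midpoint of DC]
   → E = (-15/2, -5)
3. A_x = 15  [BC ∥ AD ∩ CD ∥ BA]
4. A_y = -18  [BC ∥ AD ∩ CD ∥ BA]
   → A = (15, -18)

A = (15, -18)
E = (-15/2, -5)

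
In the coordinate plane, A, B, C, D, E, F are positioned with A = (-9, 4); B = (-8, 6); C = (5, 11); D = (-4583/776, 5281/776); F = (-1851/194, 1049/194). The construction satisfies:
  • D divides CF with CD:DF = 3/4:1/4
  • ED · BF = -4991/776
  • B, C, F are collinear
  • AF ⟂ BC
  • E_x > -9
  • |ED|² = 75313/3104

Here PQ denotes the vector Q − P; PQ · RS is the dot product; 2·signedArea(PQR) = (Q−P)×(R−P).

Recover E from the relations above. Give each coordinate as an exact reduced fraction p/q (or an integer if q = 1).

E = (-1641/194, 503/194)

1. E_x = -1641/194  [line 299/194·x + 115/194·y + 23/2 = 0 ∩ |ED|² = 75313/3104]
2. E_y = 503/194  [line 299/194·x + 115/194·y + 23/2 = 0 ∩ |ED|² = 75313/3104]
   → E = (-1641/194, 503/194)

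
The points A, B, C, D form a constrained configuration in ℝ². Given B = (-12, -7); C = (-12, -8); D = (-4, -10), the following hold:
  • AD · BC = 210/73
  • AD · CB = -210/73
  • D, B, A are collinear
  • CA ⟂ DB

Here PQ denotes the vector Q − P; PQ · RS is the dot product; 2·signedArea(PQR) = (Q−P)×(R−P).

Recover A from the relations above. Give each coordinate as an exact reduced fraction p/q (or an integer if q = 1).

A = (-852/73, -520/73)

1. A_x = -852/73  [D, B, A are collinear ∩ CA ⟂ DB]
2. A_y = -520/73  [D, B, A are collinear ∩ CA ⟂ DB]
   → A = (-852/73, -520/73)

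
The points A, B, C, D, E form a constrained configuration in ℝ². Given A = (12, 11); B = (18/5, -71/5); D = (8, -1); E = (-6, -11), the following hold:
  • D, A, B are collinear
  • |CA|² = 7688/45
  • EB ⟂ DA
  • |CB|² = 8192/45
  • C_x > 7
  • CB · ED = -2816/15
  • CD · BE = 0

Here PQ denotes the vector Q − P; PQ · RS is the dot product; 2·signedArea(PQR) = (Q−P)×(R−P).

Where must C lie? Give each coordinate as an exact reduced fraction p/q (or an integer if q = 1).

C = (118/15, -7/5)

1. C_x = 118/15  [CD · BE = 0 ∩ CB · ED = -2816/15]
2. C_y = -7/5  [CD · BE = 0 ∩ CB · ED = -2816/15]
   → C = (118/15, -7/5)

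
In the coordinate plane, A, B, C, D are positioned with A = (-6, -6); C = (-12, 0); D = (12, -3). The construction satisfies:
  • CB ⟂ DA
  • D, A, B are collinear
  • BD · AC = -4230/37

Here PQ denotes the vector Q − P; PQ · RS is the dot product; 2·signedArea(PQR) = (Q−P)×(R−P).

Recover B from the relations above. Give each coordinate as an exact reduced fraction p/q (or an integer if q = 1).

1. B_x = -402/37  [D, A, B are collinear ∩ CB ⟂ DA]
2. B_y = -252/37  [D, A, B are collinear ∩ CB ⟂ DA]
   → B = (-402/37, -252/37)

B = (-402/37, -252/37)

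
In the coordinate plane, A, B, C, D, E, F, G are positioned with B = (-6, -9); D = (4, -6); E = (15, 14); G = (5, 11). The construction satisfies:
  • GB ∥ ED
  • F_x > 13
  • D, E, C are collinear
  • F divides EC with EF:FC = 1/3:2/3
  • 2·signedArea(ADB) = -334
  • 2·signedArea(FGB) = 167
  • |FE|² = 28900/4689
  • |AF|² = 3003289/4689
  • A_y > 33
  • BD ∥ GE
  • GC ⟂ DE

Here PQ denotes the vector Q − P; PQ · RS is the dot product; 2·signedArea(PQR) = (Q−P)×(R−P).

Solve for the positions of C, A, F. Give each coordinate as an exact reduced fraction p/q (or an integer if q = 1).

A = (26, 34)
C = (5945/521, 3894/521)
F = (21575/1563, 18482/1563)

1. C_x = 5945/521  [D, E, C are collinear ∩ GC ⟂ DE]
2. C_y = 3894/521  [D, E, C are collinear ∩ GC ⟂ DE]
   → C = (5945/521, 3894/521)
3. F_x = 21575/1563  [F divides EC with EF:FC = 1/3:2/3]
4. F_y = 18482/1563  [F divides EC with EF:FC = 1/3:2/3]
   → F = (21575/1563, 18482/1563)
5. A_x = 26  [line 3·x + -10·y + 262 = 0 ∩ |AF|² = 3003289/4689]
6. A_y = 34  [line 3·x + -10·y + 262 = 0 ∩ |AF|² = 3003289/4689]
   → A = (26, 34)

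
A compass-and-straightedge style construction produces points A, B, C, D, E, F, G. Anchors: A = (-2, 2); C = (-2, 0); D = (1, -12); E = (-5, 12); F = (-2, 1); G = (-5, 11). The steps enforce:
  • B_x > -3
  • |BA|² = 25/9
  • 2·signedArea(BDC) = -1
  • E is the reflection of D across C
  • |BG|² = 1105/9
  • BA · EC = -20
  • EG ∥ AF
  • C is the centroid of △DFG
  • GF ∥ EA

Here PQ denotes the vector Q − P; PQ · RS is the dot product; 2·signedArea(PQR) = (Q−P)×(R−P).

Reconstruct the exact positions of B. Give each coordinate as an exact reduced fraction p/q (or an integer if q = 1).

B = (-2, 1/3)

1. B_x = -2  [2·signedArea(BDC) = -1 ∩ BA · EC = -20]
2. B_y = 1/3  [2·signedArea(BDC) = -1 ∩ BA · EC = -20]
   → B = (-2, 1/3)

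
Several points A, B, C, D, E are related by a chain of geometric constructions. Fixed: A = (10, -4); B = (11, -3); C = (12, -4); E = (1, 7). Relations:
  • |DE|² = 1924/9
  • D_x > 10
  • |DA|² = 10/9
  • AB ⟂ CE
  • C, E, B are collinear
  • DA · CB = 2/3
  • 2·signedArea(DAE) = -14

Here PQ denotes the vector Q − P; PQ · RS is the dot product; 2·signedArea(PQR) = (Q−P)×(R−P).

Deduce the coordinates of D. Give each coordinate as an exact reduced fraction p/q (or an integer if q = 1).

1. D_x = 11  [2·signedArea(DAE) = -14 ∩ DA · CB = 2/3]
2. D_y = -11/3  [2·signedArea(DAE) = -14 ∩ DA · CB = 2/3]
   → D = (11, -11/3)

D = (11, -11/3)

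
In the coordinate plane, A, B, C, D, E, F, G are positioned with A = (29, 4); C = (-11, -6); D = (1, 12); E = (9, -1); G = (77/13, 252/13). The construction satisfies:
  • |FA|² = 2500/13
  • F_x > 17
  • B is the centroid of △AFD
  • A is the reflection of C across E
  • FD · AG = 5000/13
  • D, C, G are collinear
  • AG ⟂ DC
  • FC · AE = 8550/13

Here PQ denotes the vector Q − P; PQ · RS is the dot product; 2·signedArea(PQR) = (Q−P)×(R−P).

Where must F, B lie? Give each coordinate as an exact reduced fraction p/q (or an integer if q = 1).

B = (617/39, 120/13)
F = (227/13, 152/13)

1. F_x = 227/13  [FC · AE = 8550/13 ∩ FD · AG = 5000/13]
2. F_y = 152/13  [FC · AE = 8550/13 ∩ FD · AG = 5000/13]
   → F = (227/13, 152/13)
3. B_x = 617/39  [B is the centroid of △AFD]
4. B_y = 120/13  [B is the centroid of △AFD]
   → B = (617/39, 120/13)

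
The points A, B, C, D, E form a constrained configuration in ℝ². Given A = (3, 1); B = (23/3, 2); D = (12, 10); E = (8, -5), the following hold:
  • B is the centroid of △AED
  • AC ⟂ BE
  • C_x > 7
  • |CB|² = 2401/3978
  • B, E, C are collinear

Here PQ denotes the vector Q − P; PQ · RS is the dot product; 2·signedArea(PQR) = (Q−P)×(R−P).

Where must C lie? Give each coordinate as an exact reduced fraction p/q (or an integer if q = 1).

1. C_x = 3405/442  [B, E, C are collinear ∩ AC ⟂ BE]
2. C_y = 541/442  [B, E, C are collinear ∩ AC ⟂ BE]
   → C = (3405/442, 541/442)

C = (3405/442, 541/442)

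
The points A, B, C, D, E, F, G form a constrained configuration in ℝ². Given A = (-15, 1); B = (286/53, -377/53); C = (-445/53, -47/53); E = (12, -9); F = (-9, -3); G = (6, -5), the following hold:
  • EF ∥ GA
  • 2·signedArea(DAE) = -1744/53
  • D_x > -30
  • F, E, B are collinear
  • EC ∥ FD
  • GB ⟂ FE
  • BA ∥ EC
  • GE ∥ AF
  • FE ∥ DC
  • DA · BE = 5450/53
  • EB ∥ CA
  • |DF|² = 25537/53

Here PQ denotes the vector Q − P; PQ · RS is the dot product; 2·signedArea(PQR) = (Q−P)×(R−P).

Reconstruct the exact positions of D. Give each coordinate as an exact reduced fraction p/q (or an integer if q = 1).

D = (-1558/53, 271/53)

1. D_x = -1558/53  [FE ∥ DC ∩ EC ∥ FD]
2. D_y = 271/53  [FE ∥ DC ∩ EC ∥ FD]
   → D = (-1558/53, 271/53)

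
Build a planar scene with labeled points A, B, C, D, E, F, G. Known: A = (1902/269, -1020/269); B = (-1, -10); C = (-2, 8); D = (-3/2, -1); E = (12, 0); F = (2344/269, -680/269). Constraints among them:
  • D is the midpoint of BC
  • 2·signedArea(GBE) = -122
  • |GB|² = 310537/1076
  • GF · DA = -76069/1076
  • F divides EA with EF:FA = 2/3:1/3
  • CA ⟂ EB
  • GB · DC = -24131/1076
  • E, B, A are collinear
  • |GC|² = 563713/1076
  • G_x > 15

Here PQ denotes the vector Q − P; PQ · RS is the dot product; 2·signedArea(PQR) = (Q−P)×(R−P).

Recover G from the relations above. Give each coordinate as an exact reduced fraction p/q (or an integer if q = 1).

G = (8415/538, -1771/269)

1. G_x = 8415/538  [GB · DC = -24131/1076 ∩ 2·signedArea(GBE) = -122]
2. G_y = -1771/269  [GB · DC = -24131/1076 ∩ 2·signedArea(GBE) = -122]
   → G = (8415/538, -1771/269)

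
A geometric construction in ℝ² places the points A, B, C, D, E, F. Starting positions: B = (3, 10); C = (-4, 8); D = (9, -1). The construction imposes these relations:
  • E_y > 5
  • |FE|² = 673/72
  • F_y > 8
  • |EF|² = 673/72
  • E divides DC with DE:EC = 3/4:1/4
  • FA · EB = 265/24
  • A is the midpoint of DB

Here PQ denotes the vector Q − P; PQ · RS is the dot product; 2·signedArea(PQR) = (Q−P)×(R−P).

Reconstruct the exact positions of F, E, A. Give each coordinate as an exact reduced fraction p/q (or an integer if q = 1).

1. E_x = -3/4  [E divides DC with DE:EC = 3/4:1/4]
2. E_y = 23/4  [E divides DC with DE:EC = 3/4:1/4]
   → E = (-3/4, 23/4)
3. A_x = 6  [A is the midpoint of DB]
4. A_y = 9/2  [A is the midpoint of DB]
   → A = (6, 9/2)
5. F_x = -5/3  [line -15/4·x + -17/4·y + 367/12 = 0 ∩ |FE|² = 673/72]
6. F_y = 26/3  [line -15/4·x + -17/4·y + 367/12 = 0 ∩ |FE|² = 673/72]
   → F = (-5/3, 26/3)

A = (6, 9/2)
E = (-3/4, 23/4)
F = (-5/3, 26/3)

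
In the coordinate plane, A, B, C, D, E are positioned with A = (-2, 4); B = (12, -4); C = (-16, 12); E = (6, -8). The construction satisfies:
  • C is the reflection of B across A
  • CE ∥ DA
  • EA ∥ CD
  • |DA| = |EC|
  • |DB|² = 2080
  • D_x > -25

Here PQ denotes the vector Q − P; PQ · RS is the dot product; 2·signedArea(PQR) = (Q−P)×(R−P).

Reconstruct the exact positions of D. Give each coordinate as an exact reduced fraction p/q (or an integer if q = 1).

1. D_x = -24  [CE ∥ DA ∩ EA ∥ CD]
2. D_y = 24  [CE ∥ DA ∩ EA ∥ CD]
   → D = (-24, 24)

D = (-24, 24)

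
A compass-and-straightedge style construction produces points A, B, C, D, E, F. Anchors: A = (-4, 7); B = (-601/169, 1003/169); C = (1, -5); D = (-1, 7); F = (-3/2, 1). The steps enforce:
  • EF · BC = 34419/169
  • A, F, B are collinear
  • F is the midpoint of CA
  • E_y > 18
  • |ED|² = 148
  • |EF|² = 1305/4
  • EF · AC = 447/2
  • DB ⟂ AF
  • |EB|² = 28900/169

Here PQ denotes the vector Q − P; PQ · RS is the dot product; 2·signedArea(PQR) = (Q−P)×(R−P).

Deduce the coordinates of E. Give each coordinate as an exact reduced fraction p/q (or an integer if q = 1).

1. E_x = -3  [line -5·x + 12·y + -243 = 0 ∩ |EF|² = 1305/4]
2. E_y = 19  [line -5·x + 12·y + -243 = 0 ∩ |EF|² = 1305/4]
   → E = (-3, 19)

E = (-3, 19)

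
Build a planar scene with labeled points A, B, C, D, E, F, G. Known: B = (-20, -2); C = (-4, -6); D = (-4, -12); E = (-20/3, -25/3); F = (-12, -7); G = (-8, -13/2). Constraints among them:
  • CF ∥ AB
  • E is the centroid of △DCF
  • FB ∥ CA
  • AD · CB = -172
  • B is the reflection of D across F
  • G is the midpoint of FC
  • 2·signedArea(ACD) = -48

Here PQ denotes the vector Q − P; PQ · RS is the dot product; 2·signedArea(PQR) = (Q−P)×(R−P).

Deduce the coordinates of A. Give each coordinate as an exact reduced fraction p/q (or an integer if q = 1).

A = (-12, -1)

1. A_x = -12  [CF ∥ AB ∩ FB ∥ CA]
2. A_y = -1  [CF ∥ AB ∩ FB ∥ CA]
   → A = (-12, -1)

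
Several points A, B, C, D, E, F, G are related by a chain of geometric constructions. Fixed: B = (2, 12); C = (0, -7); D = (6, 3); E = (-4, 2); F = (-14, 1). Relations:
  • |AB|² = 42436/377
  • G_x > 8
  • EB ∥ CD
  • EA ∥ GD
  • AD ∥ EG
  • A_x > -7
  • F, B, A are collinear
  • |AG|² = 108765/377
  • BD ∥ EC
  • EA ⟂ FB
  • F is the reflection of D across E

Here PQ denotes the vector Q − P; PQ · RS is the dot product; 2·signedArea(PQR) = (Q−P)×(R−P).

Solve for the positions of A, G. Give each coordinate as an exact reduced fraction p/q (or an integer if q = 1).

1. A_x = -2542/377  [F, B, A are collinear ∩ EA ⟂ FB]
2. A_y = 2258/377  [F, B, A are collinear ∩ EA ⟂ FB]
   → A = (-2542/377, 2258/377)
3. G_x = 3296/377  [EA ∥ GD ∩ AD ∥ EG]
4. G_y = -373/377  [EA ∥ GD ∩ AD ∥ EG]
   → G = (3296/377, -373/377)

A = (-2542/377, 2258/377)
G = (3296/377, -373/377)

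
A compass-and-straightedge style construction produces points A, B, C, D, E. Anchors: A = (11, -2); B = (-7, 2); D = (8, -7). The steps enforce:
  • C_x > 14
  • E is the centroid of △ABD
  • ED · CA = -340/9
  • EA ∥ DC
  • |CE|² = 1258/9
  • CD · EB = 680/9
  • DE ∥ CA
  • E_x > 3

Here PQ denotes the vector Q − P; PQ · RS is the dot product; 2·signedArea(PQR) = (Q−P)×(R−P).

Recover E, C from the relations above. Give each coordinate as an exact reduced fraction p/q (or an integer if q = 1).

1. E_x = 4  [E is the centroid of △ABD]
2. E_y = -7/3  [E is the centroid of △ABD]
   → E = (4, -7/3)
3. C_x = 15  [DE ∥ CA ∩ EA ∥ DC]
4. C_y = -20/3  [DE ∥ CA ∩ EA ∥ DC]
   → C = (15, -20/3)

C = (15, -20/3)
E = (4, -7/3)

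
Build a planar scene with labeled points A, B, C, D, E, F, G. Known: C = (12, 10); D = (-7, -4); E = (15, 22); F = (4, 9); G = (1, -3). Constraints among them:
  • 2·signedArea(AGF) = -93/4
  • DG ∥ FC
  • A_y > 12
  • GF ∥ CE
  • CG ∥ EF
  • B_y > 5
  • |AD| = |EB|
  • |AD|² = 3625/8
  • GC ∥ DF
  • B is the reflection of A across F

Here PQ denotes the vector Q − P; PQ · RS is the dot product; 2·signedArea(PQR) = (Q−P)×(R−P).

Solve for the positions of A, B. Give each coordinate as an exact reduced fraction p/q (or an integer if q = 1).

1. A_x = 27/4  [line -12·x + 3·y + 177/4 = 0 ∩ |AD|² = 3625/8]
2. A_y = 49/4  [line -12·x + 3·y + 177/4 = 0 ∩ |AD|² = 3625/8]
   → A = (27/4, 49/4)
3. B_x = 5/4  [B is the reflection of A across F]
4. B_y = 23/4  [B is the reflection of A across F]
   → B = (5/4, 23/4)

A = (27/4, 49/4)
B = (5/4, 23/4)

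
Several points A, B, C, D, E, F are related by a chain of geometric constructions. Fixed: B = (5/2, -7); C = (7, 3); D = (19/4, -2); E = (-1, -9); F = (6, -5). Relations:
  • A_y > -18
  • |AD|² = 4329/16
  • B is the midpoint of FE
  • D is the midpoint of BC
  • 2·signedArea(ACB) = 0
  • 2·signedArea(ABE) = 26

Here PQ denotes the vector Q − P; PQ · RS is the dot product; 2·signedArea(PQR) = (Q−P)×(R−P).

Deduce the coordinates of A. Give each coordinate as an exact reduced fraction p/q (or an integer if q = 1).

1. A_x = -2  [2·signedArea(ACB) = 0 ∩ 2·signedArea(ABE) = 26]
2. A_y = -17  [2·signedArea(ACB) = 0 ∩ 2·signedArea(ABE) = 26]
   → A = (-2, -17)

A = (-2, -17)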